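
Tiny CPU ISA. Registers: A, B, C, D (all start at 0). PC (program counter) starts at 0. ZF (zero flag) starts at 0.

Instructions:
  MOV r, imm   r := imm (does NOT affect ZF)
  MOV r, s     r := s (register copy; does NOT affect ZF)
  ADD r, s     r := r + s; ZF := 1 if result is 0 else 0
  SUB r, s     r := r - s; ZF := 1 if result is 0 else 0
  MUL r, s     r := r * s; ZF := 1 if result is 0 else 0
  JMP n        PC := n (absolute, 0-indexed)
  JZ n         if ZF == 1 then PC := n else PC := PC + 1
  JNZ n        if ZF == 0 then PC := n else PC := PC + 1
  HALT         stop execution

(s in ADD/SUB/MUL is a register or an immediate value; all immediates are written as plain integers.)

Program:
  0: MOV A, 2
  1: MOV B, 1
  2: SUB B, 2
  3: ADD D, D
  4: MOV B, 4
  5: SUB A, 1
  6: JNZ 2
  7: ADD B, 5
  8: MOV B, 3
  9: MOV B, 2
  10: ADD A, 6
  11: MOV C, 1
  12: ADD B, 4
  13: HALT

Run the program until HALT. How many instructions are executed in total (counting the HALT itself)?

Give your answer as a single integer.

Step 1: PC=0 exec 'MOV A, 2'. After: A=2 B=0 C=0 D=0 ZF=0 PC=1
Step 2: PC=1 exec 'MOV B, 1'. After: A=2 B=1 C=0 D=0 ZF=0 PC=2
Step 3: PC=2 exec 'SUB B, 2'. After: A=2 B=-1 C=0 D=0 ZF=0 PC=3
Step 4: PC=3 exec 'ADD D, D'. After: A=2 B=-1 C=0 D=0 ZF=1 PC=4
Step 5: PC=4 exec 'MOV B, 4'. After: A=2 B=4 C=0 D=0 ZF=1 PC=5
Step 6: PC=5 exec 'SUB A, 1'. After: A=1 B=4 C=0 D=0 ZF=0 PC=6
Step 7: PC=6 exec 'JNZ 2'. After: A=1 B=4 C=0 D=0 ZF=0 PC=2
Step 8: PC=2 exec 'SUB B, 2'. After: A=1 B=2 C=0 D=0 ZF=0 PC=3
Step 9: PC=3 exec 'ADD D, D'. After: A=1 B=2 C=0 D=0 ZF=1 PC=4
Step 10: PC=4 exec 'MOV B, 4'. After: A=1 B=4 C=0 D=0 ZF=1 PC=5
Step 11: PC=5 exec 'SUB A, 1'. After: A=0 B=4 C=0 D=0 ZF=1 PC=6
Step 12: PC=6 exec 'JNZ 2'. After: A=0 B=4 C=0 D=0 ZF=1 PC=7
Step 13: PC=7 exec 'ADD B, 5'. After: A=0 B=9 C=0 D=0 ZF=0 PC=8
Step 14: PC=8 exec 'MOV B, 3'. After: A=0 B=3 C=0 D=0 ZF=0 PC=9
Step 15: PC=9 exec 'MOV B, 2'. After: A=0 B=2 C=0 D=0 ZF=0 PC=10
Step 16: PC=10 exec 'ADD A, 6'. After: A=6 B=2 C=0 D=0 ZF=0 PC=11
Step 17: PC=11 exec 'MOV C, 1'. After: A=6 B=2 C=1 D=0 ZF=0 PC=12
Step 18: PC=12 exec 'ADD B, 4'. After: A=6 B=6 C=1 D=0 ZF=0 PC=13
Step 19: PC=13 exec 'HALT'. After: A=6 B=6 C=1 D=0 ZF=0 PC=13 HALTED
Total instructions executed: 19

Answer: 19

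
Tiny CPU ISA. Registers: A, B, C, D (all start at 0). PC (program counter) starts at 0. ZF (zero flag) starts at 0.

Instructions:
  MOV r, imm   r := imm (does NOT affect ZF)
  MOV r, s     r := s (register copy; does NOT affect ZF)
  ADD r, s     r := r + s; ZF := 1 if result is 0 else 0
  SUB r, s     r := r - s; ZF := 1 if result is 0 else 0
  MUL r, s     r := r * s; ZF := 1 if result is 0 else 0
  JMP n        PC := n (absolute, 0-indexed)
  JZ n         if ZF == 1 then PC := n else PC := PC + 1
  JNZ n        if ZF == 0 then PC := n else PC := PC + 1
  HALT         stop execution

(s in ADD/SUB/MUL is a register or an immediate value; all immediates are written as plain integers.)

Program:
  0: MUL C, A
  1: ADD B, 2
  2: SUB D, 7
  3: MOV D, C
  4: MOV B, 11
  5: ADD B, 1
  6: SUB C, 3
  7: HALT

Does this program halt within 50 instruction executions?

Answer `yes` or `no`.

Step 1: PC=0 exec 'MUL C, A'. After: A=0 B=0 C=0 D=0 ZF=1 PC=1
Step 2: PC=1 exec 'ADD B, 2'. After: A=0 B=2 C=0 D=0 ZF=0 PC=2
Step 3: PC=2 exec 'SUB D, 7'. After: A=0 B=2 C=0 D=-7 ZF=0 PC=3
Step 4: PC=3 exec 'MOV D, C'. After: A=0 B=2 C=0 D=0 ZF=0 PC=4
Step 5: PC=4 exec 'MOV B, 11'. After: A=0 B=11 C=0 D=0 ZF=0 PC=5
Step 6: PC=5 exec 'ADD B, 1'. After: A=0 B=12 C=0 D=0 ZF=0 PC=6
Step 7: PC=6 exec 'SUB C, 3'. After: A=0 B=12 C=-3 D=0 ZF=0 PC=7
Step 8: PC=7 exec 'HALT'. After: A=0 B=12 C=-3 D=0 ZF=0 PC=7 HALTED

Answer: yes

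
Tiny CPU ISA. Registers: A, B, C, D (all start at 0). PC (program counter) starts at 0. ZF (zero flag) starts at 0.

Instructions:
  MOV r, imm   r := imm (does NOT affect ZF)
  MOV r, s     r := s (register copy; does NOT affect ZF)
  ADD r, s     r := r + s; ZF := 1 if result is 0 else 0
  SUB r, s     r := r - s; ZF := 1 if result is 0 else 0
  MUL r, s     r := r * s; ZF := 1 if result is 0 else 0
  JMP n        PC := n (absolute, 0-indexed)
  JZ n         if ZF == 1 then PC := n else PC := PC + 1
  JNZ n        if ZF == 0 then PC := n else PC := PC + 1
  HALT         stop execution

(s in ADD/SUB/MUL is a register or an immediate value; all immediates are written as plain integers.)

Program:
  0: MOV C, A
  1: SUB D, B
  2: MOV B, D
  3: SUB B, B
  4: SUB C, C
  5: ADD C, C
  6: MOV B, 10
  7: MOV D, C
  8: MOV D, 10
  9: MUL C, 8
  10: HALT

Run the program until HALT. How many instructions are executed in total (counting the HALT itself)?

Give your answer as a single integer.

Answer: 11

Derivation:
Step 1: PC=0 exec 'MOV C, A'. After: A=0 B=0 C=0 D=0 ZF=0 PC=1
Step 2: PC=1 exec 'SUB D, B'. After: A=0 B=0 C=0 D=0 ZF=1 PC=2
Step 3: PC=2 exec 'MOV B, D'. After: A=0 B=0 C=0 D=0 ZF=1 PC=3
Step 4: PC=3 exec 'SUB B, B'. After: A=0 B=0 C=0 D=0 ZF=1 PC=4
Step 5: PC=4 exec 'SUB C, C'. After: A=0 B=0 C=0 D=0 ZF=1 PC=5
Step 6: PC=5 exec 'ADD C, C'. After: A=0 B=0 C=0 D=0 ZF=1 PC=6
Step 7: PC=6 exec 'MOV B, 10'. After: A=0 B=10 C=0 D=0 ZF=1 PC=7
Step 8: PC=7 exec 'MOV D, C'. After: A=0 B=10 C=0 D=0 ZF=1 PC=8
Step 9: PC=8 exec 'MOV D, 10'. After: A=0 B=10 C=0 D=10 ZF=1 PC=9
Step 10: PC=9 exec 'MUL C, 8'. After: A=0 B=10 C=0 D=10 ZF=1 PC=10
Step 11: PC=10 exec 'HALT'. After: A=0 B=10 C=0 D=10 ZF=1 PC=10 HALTED
Total instructions executed: 11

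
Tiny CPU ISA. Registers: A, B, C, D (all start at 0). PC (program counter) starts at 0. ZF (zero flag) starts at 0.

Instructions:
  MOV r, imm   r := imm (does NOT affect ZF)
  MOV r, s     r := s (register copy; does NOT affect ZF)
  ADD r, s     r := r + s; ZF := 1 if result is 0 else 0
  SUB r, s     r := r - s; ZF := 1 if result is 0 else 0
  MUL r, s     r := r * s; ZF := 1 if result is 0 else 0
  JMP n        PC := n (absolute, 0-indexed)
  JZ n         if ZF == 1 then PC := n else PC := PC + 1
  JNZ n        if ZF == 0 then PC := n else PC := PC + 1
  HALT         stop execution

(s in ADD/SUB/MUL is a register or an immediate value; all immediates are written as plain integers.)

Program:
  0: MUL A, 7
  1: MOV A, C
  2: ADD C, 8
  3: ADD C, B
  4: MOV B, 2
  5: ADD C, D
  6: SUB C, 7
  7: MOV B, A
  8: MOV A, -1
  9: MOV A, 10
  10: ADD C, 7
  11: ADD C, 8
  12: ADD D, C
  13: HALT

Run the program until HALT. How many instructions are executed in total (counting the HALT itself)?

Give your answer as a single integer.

Step 1: PC=0 exec 'MUL A, 7'. After: A=0 B=0 C=0 D=0 ZF=1 PC=1
Step 2: PC=1 exec 'MOV A, C'. After: A=0 B=0 C=0 D=0 ZF=1 PC=2
Step 3: PC=2 exec 'ADD C, 8'. After: A=0 B=0 C=8 D=0 ZF=0 PC=3
Step 4: PC=3 exec 'ADD C, B'. After: A=0 B=0 C=8 D=0 ZF=0 PC=4
Step 5: PC=4 exec 'MOV B, 2'. After: A=0 B=2 C=8 D=0 ZF=0 PC=5
Step 6: PC=5 exec 'ADD C, D'. After: A=0 B=2 C=8 D=0 ZF=0 PC=6
Step 7: PC=6 exec 'SUB C, 7'. After: A=0 B=2 C=1 D=0 ZF=0 PC=7
Step 8: PC=7 exec 'MOV B, A'. After: A=0 B=0 C=1 D=0 ZF=0 PC=8
Step 9: PC=8 exec 'MOV A, -1'. After: A=-1 B=0 C=1 D=0 ZF=0 PC=9
Step 10: PC=9 exec 'MOV A, 10'. After: A=10 B=0 C=1 D=0 ZF=0 PC=10
Step 11: PC=10 exec 'ADD C, 7'. After: A=10 B=0 C=8 D=0 ZF=0 PC=11
Step 12: PC=11 exec 'ADD C, 8'. After: A=10 B=0 C=16 D=0 ZF=0 PC=12
Step 13: PC=12 exec 'ADD D, C'. After: A=10 B=0 C=16 D=16 ZF=0 PC=13
Step 14: PC=13 exec 'HALT'. After: A=10 B=0 C=16 D=16 ZF=0 PC=13 HALTED
Total instructions executed: 14

Answer: 14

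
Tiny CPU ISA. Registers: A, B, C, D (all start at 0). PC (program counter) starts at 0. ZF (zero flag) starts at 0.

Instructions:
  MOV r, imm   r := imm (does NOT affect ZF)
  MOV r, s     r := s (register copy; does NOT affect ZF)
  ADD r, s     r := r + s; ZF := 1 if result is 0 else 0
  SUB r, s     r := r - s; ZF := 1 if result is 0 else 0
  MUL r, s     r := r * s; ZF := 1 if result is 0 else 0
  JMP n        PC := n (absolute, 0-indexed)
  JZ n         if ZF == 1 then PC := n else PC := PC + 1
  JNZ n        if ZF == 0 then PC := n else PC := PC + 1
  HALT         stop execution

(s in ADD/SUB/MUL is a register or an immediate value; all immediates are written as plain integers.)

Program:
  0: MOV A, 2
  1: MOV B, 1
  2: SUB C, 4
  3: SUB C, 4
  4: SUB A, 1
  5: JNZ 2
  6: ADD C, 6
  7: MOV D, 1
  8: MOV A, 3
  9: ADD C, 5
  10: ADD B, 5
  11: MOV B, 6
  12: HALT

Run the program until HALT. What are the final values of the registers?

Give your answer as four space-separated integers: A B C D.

Step 1: PC=0 exec 'MOV A, 2'. After: A=2 B=0 C=0 D=0 ZF=0 PC=1
Step 2: PC=1 exec 'MOV B, 1'. After: A=2 B=1 C=0 D=0 ZF=0 PC=2
Step 3: PC=2 exec 'SUB C, 4'. After: A=2 B=1 C=-4 D=0 ZF=0 PC=3
Step 4: PC=3 exec 'SUB C, 4'. After: A=2 B=1 C=-8 D=0 ZF=0 PC=4
Step 5: PC=4 exec 'SUB A, 1'. After: A=1 B=1 C=-8 D=0 ZF=0 PC=5
Step 6: PC=5 exec 'JNZ 2'. After: A=1 B=1 C=-8 D=0 ZF=0 PC=2
Step 7: PC=2 exec 'SUB C, 4'. After: A=1 B=1 C=-12 D=0 ZF=0 PC=3
Step 8: PC=3 exec 'SUB C, 4'. After: A=1 B=1 C=-16 D=0 ZF=0 PC=4
Step 9: PC=4 exec 'SUB A, 1'. After: A=0 B=1 C=-16 D=0 ZF=1 PC=5
Step 10: PC=5 exec 'JNZ 2'. After: A=0 B=1 C=-16 D=0 ZF=1 PC=6
Step 11: PC=6 exec 'ADD C, 6'. After: A=0 B=1 C=-10 D=0 ZF=0 PC=7
Step 12: PC=7 exec 'MOV D, 1'. After: A=0 B=1 C=-10 D=1 ZF=0 PC=8
Step 13: PC=8 exec 'MOV A, 3'. After: A=3 B=1 C=-10 D=1 ZF=0 PC=9
Step 14: PC=9 exec 'ADD C, 5'. After: A=3 B=1 C=-5 D=1 ZF=0 PC=10
Step 15: PC=10 exec 'ADD B, 5'. After: A=3 B=6 C=-5 D=1 ZF=0 PC=11
Step 16: PC=11 exec 'MOV B, 6'. After: A=3 B=6 C=-5 D=1 ZF=0 PC=12
Step 17: PC=12 exec 'HALT'. After: A=3 B=6 C=-5 D=1 ZF=0 PC=12 HALTED

Answer: 3 6 -5 1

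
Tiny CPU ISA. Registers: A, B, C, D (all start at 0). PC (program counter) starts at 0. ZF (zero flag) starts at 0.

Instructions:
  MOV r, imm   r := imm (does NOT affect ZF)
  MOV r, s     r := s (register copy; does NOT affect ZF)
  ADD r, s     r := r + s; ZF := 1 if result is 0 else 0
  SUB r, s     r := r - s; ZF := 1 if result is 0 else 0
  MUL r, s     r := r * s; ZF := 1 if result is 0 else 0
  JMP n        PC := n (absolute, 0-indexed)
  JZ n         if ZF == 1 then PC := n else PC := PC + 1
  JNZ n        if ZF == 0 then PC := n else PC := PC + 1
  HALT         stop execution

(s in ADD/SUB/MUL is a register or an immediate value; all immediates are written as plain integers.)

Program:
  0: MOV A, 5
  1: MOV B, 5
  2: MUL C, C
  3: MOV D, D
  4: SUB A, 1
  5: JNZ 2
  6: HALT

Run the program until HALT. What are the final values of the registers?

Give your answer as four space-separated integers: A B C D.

Answer: 0 5 0 0

Derivation:
Step 1: PC=0 exec 'MOV A, 5'. After: A=5 B=0 C=0 D=0 ZF=0 PC=1
Step 2: PC=1 exec 'MOV B, 5'. After: A=5 B=5 C=0 D=0 ZF=0 PC=2
Step 3: PC=2 exec 'MUL C, C'. After: A=5 B=5 C=0 D=0 ZF=1 PC=3
Step 4: PC=3 exec 'MOV D, D'. After: A=5 B=5 C=0 D=0 ZF=1 PC=4
Step 5: PC=4 exec 'SUB A, 1'. After: A=4 B=5 C=0 D=0 ZF=0 PC=5
Step 6: PC=5 exec 'JNZ 2'. After: A=4 B=5 C=0 D=0 ZF=0 PC=2
Step 7: PC=2 exec 'MUL C, C'. After: A=4 B=5 C=0 D=0 ZF=1 PC=3
Step 8: PC=3 exec 'MOV D, D'. After: A=4 B=5 C=0 D=0 ZF=1 PC=4
Step 9: PC=4 exec 'SUB A, 1'. After: A=3 B=5 C=0 D=0 ZF=0 PC=5
Step 10: PC=5 exec 'JNZ 2'. After: A=3 B=5 C=0 D=0 ZF=0 PC=2
Step 11: PC=2 exec 'MUL C, C'. After: A=3 B=5 C=0 D=0 ZF=1 PC=3
Step 12: PC=3 exec 'MOV D, D'. After: A=3 B=5 C=0 D=0 ZF=1 PC=4
Step 13: PC=4 exec 'SUB A, 1'. After: A=2 B=5 C=0 D=0 ZF=0 PC=5
Step 14: PC=5 exec 'JNZ 2'. After: A=2 B=5 C=0 D=0 ZF=0 PC=2
Step 15: PC=2 exec 'MUL C, C'. After: A=2 B=5 C=0 D=0 ZF=1 PC=3
Step 16: PC=3 exec 'MOV D, D'. After: A=2 B=5 C=0 D=0 ZF=1 PC=4
Step 17: PC=4 exec 'SUB A, 1'. After: A=1 B=5 C=0 D=0 ZF=0 PC=5
Step 18: PC=5 exec 'JNZ 2'. After: A=1 B=5 C=0 D=0 ZF=0 PC=2
Step 19: PC=2 exec 'MUL C, C'. After: A=1 B=5 C=0 D=0 ZF=1 PC=3
Step 20: PC=3 exec 'MOV D, D'. After: A=1 B=5 C=0 D=0 ZF=1 PC=4
Step 21: PC=4 exec 'SUB A, 1'. After: A=0 B=5 C=0 D=0 ZF=1 PC=5
Step 22: PC=5 exec 'JNZ 2'. After: A=0 B=5 C=0 D=0 ZF=1 PC=6
Step 23: PC=6 exec 'HALT'. After: A=0 B=5 C=0 D=0 ZF=1 PC=6 HALTED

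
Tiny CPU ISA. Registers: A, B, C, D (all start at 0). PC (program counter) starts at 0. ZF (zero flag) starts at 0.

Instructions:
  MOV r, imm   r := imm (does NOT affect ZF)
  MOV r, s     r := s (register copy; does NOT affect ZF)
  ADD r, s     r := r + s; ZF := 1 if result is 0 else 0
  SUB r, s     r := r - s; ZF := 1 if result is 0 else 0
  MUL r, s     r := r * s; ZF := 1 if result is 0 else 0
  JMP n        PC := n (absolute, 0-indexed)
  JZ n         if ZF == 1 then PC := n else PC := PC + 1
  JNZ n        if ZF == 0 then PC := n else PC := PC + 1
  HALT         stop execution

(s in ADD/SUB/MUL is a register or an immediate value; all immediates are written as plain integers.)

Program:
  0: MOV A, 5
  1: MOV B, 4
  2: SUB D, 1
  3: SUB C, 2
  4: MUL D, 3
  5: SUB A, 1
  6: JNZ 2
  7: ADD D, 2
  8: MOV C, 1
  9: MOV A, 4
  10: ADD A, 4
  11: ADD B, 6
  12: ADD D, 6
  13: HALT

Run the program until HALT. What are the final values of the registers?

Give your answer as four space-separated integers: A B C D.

Answer: 8 10 1 -355

Derivation:
Step 1: PC=0 exec 'MOV A, 5'. After: A=5 B=0 C=0 D=0 ZF=0 PC=1
Step 2: PC=1 exec 'MOV B, 4'. After: A=5 B=4 C=0 D=0 ZF=0 PC=2
Step 3: PC=2 exec 'SUB D, 1'. After: A=5 B=4 C=0 D=-1 ZF=0 PC=3
Step 4: PC=3 exec 'SUB C, 2'. After: A=5 B=4 C=-2 D=-1 ZF=0 PC=4
Step 5: PC=4 exec 'MUL D, 3'. After: A=5 B=4 C=-2 D=-3 ZF=0 PC=5
Step 6: PC=5 exec 'SUB A, 1'. After: A=4 B=4 C=-2 D=-3 ZF=0 PC=6
Step 7: PC=6 exec 'JNZ 2'. After: A=4 B=4 C=-2 D=-3 ZF=0 PC=2
Step 8: PC=2 exec 'SUB D, 1'. After: A=4 B=4 C=-2 D=-4 ZF=0 PC=3
Step 9: PC=3 exec 'SUB C, 2'. After: A=4 B=4 C=-4 D=-4 ZF=0 PC=4
Step 10: PC=4 exec 'MUL D, 3'. After: A=4 B=4 C=-4 D=-12 ZF=0 PC=5
Step 11: PC=5 exec 'SUB A, 1'. After: A=3 B=4 C=-4 D=-12 ZF=0 PC=6
Step 12: PC=6 exec 'JNZ 2'. After: A=3 B=4 C=-4 D=-12 ZF=0 PC=2
Step 13: PC=2 exec 'SUB D, 1'. After: A=3 B=4 C=-4 D=-13 ZF=0 PC=3
Step 14: PC=3 exec 'SUB C, 2'. After: A=3 B=4 C=-6 D=-13 ZF=0 PC=4
Step 15: PC=4 exec 'MUL D, 3'. After: A=3 B=4 C=-6 D=-39 ZF=0 PC=5
Step 16: PC=5 exec 'SUB A, 1'. After: A=2 B=4 C=-6 D=-39 ZF=0 PC=6
Step 17: PC=6 exec 'JNZ 2'. After: A=2 B=4 C=-6 D=-39 ZF=0 PC=2
Step 18: PC=2 exec 'SUB D, 1'. After: A=2 B=4 C=-6 D=-40 ZF=0 PC=3
Step 19: PC=3 exec 'SUB C, 2'. After: A=2 B=4 C=-8 D=-40 ZF=0 PC=4
Step 20: PC=4 exec 'MUL D, 3'. After: A=2 B=4 C=-8 D=-120 ZF=0 PC=5
Step 21: PC=5 exec 'SUB A, 1'. After: A=1 B=4 C=-8 D=-120 ZF=0 PC=6
Step 22: PC=6 exec 'JNZ 2'. After: A=1 B=4 C=-8 D=-120 ZF=0 PC=2
Step 23: PC=2 exec 'SUB D, 1'. After: A=1 B=4 C=-8 D=-121 ZF=0 PC=3
Step 24: PC=3 exec 'SUB C, 2'. After: A=1 B=4 C=-10 D=-121 ZF=0 PC=4
Step 25: PC=4 exec 'MUL D, 3'. After: A=1 B=4 C=-10 D=-363 ZF=0 PC=5
Step 26: PC=5 exec 'SUB A, 1'. After: A=0 B=4 C=-10 D=-363 ZF=1 PC=6
Step 27: PC=6 exec 'JNZ 2'. After: A=0 B=4 C=-10 D=-363 ZF=1 PC=7
Step 28: PC=7 exec 'ADD D, 2'. After: A=0 B=4 C=-10 D=-361 ZF=0 PC=8
Step 29: PC=8 exec 'MOV C, 1'. After: A=0 B=4 C=1 D=-361 ZF=0 PC=9
Step 30: PC=9 exec 'MOV A, 4'. After: A=4 B=4 C=1 D=-361 ZF=0 PC=10
Step 31: PC=10 exec 'ADD A, 4'. After: A=8 B=4 C=1 D=-361 ZF=0 PC=11
Step 32: PC=11 exec 'ADD B, 6'. After: A=8 B=10 C=1 D=-361 ZF=0 PC=12
Step 33: PC=12 exec 'ADD D, 6'. After: A=8 B=10 C=1 D=-355 ZF=0 PC=13
Step 34: PC=13 exec 'HALT'. After: A=8 B=10 C=1 D=-355 ZF=0 PC=13 HALTED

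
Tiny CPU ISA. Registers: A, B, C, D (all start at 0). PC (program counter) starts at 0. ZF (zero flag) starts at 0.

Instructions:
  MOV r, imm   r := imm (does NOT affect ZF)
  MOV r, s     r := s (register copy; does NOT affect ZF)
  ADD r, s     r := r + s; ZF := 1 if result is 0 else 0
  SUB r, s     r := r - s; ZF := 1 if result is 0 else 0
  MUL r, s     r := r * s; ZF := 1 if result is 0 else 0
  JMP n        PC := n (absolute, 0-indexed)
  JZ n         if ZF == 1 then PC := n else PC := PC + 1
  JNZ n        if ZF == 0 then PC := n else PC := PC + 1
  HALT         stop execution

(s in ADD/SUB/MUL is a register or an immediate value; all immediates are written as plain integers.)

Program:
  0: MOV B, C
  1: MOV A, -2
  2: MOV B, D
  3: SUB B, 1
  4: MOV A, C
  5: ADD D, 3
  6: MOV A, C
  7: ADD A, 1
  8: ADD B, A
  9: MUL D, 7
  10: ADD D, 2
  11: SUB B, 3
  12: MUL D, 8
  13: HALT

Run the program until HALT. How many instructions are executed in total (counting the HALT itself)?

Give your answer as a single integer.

Step 1: PC=0 exec 'MOV B, C'. After: A=0 B=0 C=0 D=0 ZF=0 PC=1
Step 2: PC=1 exec 'MOV A, -2'. After: A=-2 B=0 C=0 D=0 ZF=0 PC=2
Step 3: PC=2 exec 'MOV B, D'. After: A=-2 B=0 C=0 D=0 ZF=0 PC=3
Step 4: PC=3 exec 'SUB B, 1'. After: A=-2 B=-1 C=0 D=0 ZF=0 PC=4
Step 5: PC=4 exec 'MOV A, C'. After: A=0 B=-1 C=0 D=0 ZF=0 PC=5
Step 6: PC=5 exec 'ADD D, 3'. After: A=0 B=-1 C=0 D=3 ZF=0 PC=6
Step 7: PC=6 exec 'MOV A, C'. After: A=0 B=-1 C=0 D=3 ZF=0 PC=7
Step 8: PC=7 exec 'ADD A, 1'. After: A=1 B=-1 C=0 D=3 ZF=0 PC=8
Step 9: PC=8 exec 'ADD B, A'. After: A=1 B=0 C=0 D=3 ZF=1 PC=9
Step 10: PC=9 exec 'MUL D, 7'. After: A=1 B=0 C=0 D=21 ZF=0 PC=10
Step 11: PC=10 exec 'ADD D, 2'. After: A=1 B=0 C=0 D=23 ZF=0 PC=11
Step 12: PC=11 exec 'SUB B, 3'. After: A=1 B=-3 C=0 D=23 ZF=0 PC=12
Step 13: PC=12 exec 'MUL D, 8'. After: A=1 B=-3 C=0 D=184 ZF=0 PC=13
Step 14: PC=13 exec 'HALT'. After: A=1 B=-3 C=0 D=184 ZF=0 PC=13 HALTED
Total instructions executed: 14

Answer: 14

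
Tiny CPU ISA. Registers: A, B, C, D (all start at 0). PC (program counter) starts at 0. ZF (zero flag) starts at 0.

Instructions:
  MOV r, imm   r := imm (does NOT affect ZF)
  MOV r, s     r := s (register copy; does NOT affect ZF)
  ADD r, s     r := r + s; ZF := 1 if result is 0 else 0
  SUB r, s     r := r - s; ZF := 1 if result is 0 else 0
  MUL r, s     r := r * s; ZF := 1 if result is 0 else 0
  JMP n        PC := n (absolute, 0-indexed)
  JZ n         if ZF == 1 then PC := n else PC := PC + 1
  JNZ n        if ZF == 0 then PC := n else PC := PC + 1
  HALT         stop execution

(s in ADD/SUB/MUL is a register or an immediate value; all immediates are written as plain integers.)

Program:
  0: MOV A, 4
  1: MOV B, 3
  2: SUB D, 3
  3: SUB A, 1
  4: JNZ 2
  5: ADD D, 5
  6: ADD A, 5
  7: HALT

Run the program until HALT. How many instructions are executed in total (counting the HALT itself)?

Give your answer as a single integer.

Step 1: PC=0 exec 'MOV A, 4'. After: A=4 B=0 C=0 D=0 ZF=0 PC=1
Step 2: PC=1 exec 'MOV B, 3'. After: A=4 B=3 C=0 D=0 ZF=0 PC=2
Step 3: PC=2 exec 'SUB D, 3'. After: A=4 B=3 C=0 D=-3 ZF=0 PC=3
Step 4: PC=3 exec 'SUB A, 1'. After: A=3 B=3 C=0 D=-3 ZF=0 PC=4
Step 5: PC=4 exec 'JNZ 2'. After: A=3 B=3 C=0 D=-3 ZF=0 PC=2
Step 6: PC=2 exec 'SUB D, 3'. After: A=3 B=3 C=0 D=-6 ZF=0 PC=3
Step 7: PC=3 exec 'SUB A, 1'. After: A=2 B=3 C=0 D=-6 ZF=0 PC=4
Step 8: PC=4 exec 'JNZ 2'. After: A=2 B=3 C=0 D=-6 ZF=0 PC=2
Step 9: PC=2 exec 'SUB D, 3'. After: A=2 B=3 C=0 D=-9 ZF=0 PC=3
Step 10: PC=3 exec 'SUB A, 1'. After: A=1 B=3 C=0 D=-9 ZF=0 PC=4
Step 11: PC=4 exec 'JNZ 2'. After: A=1 B=3 C=0 D=-9 ZF=0 PC=2
Step 12: PC=2 exec 'SUB D, 3'. After: A=1 B=3 C=0 D=-12 ZF=0 PC=3
Step 13: PC=3 exec 'SUB A, 1'. After: A=0 B=3 C=0 D=-12 ZF=1 PC=4
Step 14: PC=4 exec 'JNZ 2'. After: A=0 B=3 C=0 D=-12 ZF=1 PC=5
Step 15: PC=5 exec 'ADD D, 5'. After: A=0 B=3 C=0 D=-7 ZF=0 PC=6
Step 16: PC=6 exec 'ADD A, 5'. After: A=5 B=3 C=0 D=-7 ZF=0 PC=7
Step 17: PC=7 exec 'HALT'. After: A=5 B=3 C=0 D=-7 ZF=0 PC=7 HALTED
Total instructions executed: 17

Answer: 17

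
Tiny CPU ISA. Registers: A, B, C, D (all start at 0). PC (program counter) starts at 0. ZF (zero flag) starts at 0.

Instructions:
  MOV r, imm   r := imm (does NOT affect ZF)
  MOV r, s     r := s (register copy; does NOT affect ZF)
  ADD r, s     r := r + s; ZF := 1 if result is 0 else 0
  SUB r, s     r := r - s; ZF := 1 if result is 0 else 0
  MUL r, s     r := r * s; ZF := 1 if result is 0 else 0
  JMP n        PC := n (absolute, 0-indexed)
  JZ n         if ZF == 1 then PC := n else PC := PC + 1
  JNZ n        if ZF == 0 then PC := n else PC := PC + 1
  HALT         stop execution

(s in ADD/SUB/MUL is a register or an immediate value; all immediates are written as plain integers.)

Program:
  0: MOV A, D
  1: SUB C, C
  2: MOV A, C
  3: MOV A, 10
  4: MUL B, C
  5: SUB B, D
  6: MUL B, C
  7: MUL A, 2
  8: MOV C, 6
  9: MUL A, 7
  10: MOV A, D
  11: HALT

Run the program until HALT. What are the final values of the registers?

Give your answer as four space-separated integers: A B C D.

Answer: 0 0 6 0

Derivation:
Step 1: PC=0 exec 'MOV A, D'. After: A=0 B=0 C=0 D=0 ZF=0 PC=1
Step 2: PC=1 exec 'SUB C, C'. After: A=0 B=0 C=0 D=0 ZF=1 PC=2
Step 3: PC=2 exec 'MOV A, C'. After: A=0 B=0 C=0 D=0 ZF=1 PC=3
Step 4: PC=3 exec 'MOV A, 10'. After: A=10 B=0 C=0 D=0 ZF=1 PC=4
Step 5: PC=4 exec 'MUL B, C'. After: A=10 B=0 C=0 D=0 ZF=1 PC=5
Step 6: PC=5 exec 'SUB B, D'. After: A=10 B=0 C=0 D=0 ZF=1 PC=6
Step 7: PC=6 exec 'MUL B, C'. After: A=10 B=0 C=0 D=0 ZF=1 PC=7
Step 8: PC=7 exec 'MUL A, 2'. After: A=20 B=0 C=0 D=0 ZF=0 PC=8
Step 9: PC=8 exec 'MOV C, 6'. After: A=20 B=0 C=6 D=0 ZF=0 PC=9
Step 10: PC=9 exec 'MUL A, 7'. After: A=140 B=0 C=6 D=0 ZF=0 PC=10
Step 11: PC=10 exec 'MOV A, D'. After: A=0 B=0 C=6 D=0 ZF=0 PC=11
Step 12: PC=11 exec 'HALT'. After: A=0 B=0 C=6 D=0 ZF=0 PC=11 HALTED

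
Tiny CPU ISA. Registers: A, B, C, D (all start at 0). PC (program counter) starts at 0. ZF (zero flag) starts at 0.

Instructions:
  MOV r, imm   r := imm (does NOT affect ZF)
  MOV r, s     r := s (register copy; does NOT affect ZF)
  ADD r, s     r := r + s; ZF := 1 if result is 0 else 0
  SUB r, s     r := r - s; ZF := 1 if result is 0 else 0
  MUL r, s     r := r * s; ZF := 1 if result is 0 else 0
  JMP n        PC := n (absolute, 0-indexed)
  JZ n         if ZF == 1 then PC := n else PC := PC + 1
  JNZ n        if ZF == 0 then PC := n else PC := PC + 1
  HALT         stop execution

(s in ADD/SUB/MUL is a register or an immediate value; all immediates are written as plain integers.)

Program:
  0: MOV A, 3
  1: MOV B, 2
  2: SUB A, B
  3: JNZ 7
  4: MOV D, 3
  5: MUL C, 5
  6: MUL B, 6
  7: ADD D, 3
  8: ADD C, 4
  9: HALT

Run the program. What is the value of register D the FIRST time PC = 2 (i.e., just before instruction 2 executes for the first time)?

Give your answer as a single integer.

Step 1: PC=0 exec 'MOV A, 3'. After: A=3 B=0 C=0 D=0 ZF=0 PC=1
Step 2: PC=1 exec 'MOV B, 2'. After: A=3 B=2 C=0 D=0 ZF=0 PC=2
First time PC=2: D=0

0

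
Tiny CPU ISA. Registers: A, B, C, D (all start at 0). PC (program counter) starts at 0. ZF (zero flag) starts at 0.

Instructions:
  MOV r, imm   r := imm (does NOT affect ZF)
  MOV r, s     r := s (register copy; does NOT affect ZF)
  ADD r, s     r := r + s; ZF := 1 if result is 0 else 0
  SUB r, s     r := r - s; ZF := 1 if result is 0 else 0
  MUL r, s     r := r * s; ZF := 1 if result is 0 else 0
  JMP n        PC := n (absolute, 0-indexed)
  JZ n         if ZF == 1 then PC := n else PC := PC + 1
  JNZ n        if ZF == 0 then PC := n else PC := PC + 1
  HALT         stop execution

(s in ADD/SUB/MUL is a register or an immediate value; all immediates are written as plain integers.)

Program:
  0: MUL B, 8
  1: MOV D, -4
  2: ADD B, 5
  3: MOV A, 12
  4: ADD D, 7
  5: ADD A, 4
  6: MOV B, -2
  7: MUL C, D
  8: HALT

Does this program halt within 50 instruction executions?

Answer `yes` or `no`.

Step 1: PC=0 exec 'MUL B, 8'. After: A=0 B=0 C=0 D=0 ZF=1 PC=1
Step 2: PC=1 exec 'MOV D, -4'. After: A=0 B=0 C=0 D=-4 ZF=1 PC=2
Step 3: PC=2 exec 'ADD B, 5'. After: A=0 B=5 C=0 D=-4 ZF=0 PC=3
Step 4: PC=3 exec 'MOV A, 12'. After: A=12 B=5 C=0 D=-4 ZF=0 PC=4
Step 5: PC=4 exec 'ADD D, 7'. After: A=12 B=5 C=0 D=3 ZF=0 PC=5
Step 6: PC=5 exec 'ADD A, 4'. After: A=16 B=5 C=0 D=3 ZF=0 PC=6
Step 7: PC=6 exec 'MOV B, -2'. After: A=16 B=-2 C=0 D=3 ZF=0 PC=7
Step 8: PC=7 exec 'MUL C, D'. After: A=16 B=-2 C=0 D=3 ZF=1 PC=8
Step 9: PC=8 exec 'HALT'. After: A=16 B=-2 C=0 D=3 ZF=1 PC=8 HALTED

Answer: yes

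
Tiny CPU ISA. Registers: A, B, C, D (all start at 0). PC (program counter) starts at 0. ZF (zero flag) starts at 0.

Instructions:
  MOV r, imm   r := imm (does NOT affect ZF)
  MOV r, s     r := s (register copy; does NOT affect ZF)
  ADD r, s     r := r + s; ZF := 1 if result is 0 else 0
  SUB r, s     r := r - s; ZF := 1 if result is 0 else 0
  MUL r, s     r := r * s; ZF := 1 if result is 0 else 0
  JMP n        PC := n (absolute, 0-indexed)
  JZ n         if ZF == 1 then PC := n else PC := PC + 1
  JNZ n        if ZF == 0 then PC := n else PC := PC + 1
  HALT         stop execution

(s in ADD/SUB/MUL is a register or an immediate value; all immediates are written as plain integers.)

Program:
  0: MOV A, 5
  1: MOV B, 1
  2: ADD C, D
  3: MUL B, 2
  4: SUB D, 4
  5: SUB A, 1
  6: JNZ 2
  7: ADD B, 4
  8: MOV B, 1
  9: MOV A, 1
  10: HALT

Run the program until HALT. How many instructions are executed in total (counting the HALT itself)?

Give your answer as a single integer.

Answer: 31

Derivation:
Step 1: PC=0 exec 'MOV A, 5'. After: A=5 B=0 C=0 D=0 ZF=0 PC=1
Step 2: PC=1 exec 'MOV B, 1'. After: A=5 B=1 C=0 D=0 ZF=0 PC=2
Step 3: PC=2 exec 'ADD C, D'. After: A=5 B=1 C=0 D=0 ZF=1 PC=3
Step 4: PC=3 exec 'MUL B, 2'. After: A=5 B=2 C=0 D=0 ZF=0 PC=4
Step 5: PC=4 exec 'SUB D, 4'. After: A=5 B=2 C=0 D=-4 ZF=0 PC=5
Step 6: PC=5 exec 'SUB A, 1'. After: A=4 B=2 C=0 D=-4 ZF=0 PC=6
Step 7: PC=6 exec 'JNZ 2'. After: A=4 B=2 C=0 D=-4 ZF=0 PC=2
Step 8: PC=2 exec 'ADD C, D'. After: A=4 B=2 C=-4 D=-4 ZF=0 PC=3
Step 9: PC=3 exec 'MUL B, 2'. After: A=4 B=4 C=-4 D=-4 ZF=0 PC=4
Step 10: PC=4 exec 'SUB D, 4'. After: A=4 B=4 C=-4 D=-8 ZF=0 PC=5
Step 11: PC=5 exec 'SUB A, 1'. After: A=3 B=4 C=-4 D=-8 ZF=0 PC=6
Step 12: PC=6 exec 'JNZ 2'. After: A=3 B=4 C=-4 D=-8 ZF=0 PC=2
Step 13: PC=2 exec 'ADD C, D'. After: A=3 B=4 C=-12 D=-8 ZF=0 PC=3
Step 14: PC=3 exec 'MUL B, 2'. After: A=3 B=8 C=-12 D=-8 ZF=0 PC=4
Step 15: PC=4 exec 'SUB D, 4'. After: A=3 B=8 C=-12 D=-12 ZF=0 PC=5
Step 16: PC=5 exec 'SUB A, 1'. After: A=2 B=8 C=-12 D=-12 ZF=0 PC=6
Step 17: PC=6 exec 'JNZ 2'. After: A=2 B=8 C=-12 D=-12 ZF=0 PC=2
Step 18: PC=2 exec 'ADD C, D'. After: A=2 B=8 C=-24 D=-12 ZF=0 PC=3
Step 19: PC=3 exec 'MUL B, 2'. After: A=2 B=16 C=-24 D=-12 ZF=0 PC=4
Step 20: PC=4 exec 'SUB D, 4'. After: A=2 B=16 C=-24 D=-16 ZF=0 PC=5
Step 21: PC=5 exec 'SUB A, 1'. After: A=1 B=16 C=-24 D=-16 ZF=0 PC=6
Step 22: PC=6 exec 'JNZ 2'. After: A=1 B=16 C=-24 D=-16 ZF=0 PC=2
Step 23: PC=2 exec 'ADD C, D'. After: A=1 B=16 C=-40 D=-16 ZF=0 PC=3
Step 24: PC=3 exec 'MUL B, 2'. After: A=1 B=32 C=-40 D=-16 ZF=0 PC=4
Step 25: PC=4 exec 'SUB D, 4'. After: A=1 B=32 C=-40 D=-20 ZF=0 PC=5
Step 26: PC=5 exec 'SUB A, 1'. After: A=0 B=32 C=-40 D=-20 ZF=1 PC=6
Step 27: PC=6 exec 'JNZ 2'. After: A=0 B=32 C=-40 D=-20 ZF=1 PC=7
Step 28: PC=7 exec 'ADD B, 4'. After: A=0 B=36 C=-40 D=-20 ZF=0 PC=8
Step 29: PC=8 exec 'MOV B, 1'. After: A=0 B=1 C=-40 D=-20 ZF=0 PC=9
Step 30: PC=9 exec 'MOV A, 1'. After: A=1 B=1 C=-40 D=-20 ZF=0 PC=10
Step 31: PC=10 exec 'HALT'. After: A=1 B=1 C=-40 D=-20 ZF=0 PC=10 HALTED
Total instructions executed: 31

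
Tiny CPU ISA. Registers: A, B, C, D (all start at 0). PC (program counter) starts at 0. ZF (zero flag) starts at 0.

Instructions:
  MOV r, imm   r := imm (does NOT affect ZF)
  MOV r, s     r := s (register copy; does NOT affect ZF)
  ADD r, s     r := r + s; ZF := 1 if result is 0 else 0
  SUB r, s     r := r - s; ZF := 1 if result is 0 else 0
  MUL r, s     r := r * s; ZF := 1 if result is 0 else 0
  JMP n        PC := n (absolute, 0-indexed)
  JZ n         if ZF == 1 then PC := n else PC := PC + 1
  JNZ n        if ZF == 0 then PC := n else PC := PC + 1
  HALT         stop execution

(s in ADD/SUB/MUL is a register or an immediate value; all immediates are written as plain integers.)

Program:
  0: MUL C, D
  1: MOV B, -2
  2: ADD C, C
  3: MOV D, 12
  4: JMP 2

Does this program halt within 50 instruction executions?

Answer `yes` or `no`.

Step 1: PC=0 exec 'MUL C, D'. After: A=0 B=0 C=0 D=0 ZF=1 PC=1
Step 2: PC=1 exec 'MOV B, -2'. After: A=0 B=-2 C=0 D=0 ZF=1 PC=2
Step 3: PC=2 exec 'ADD C, C'. After: A=0 B=-2 C=0 D=0 ZF=1 PC=3
Step 4: PC=3 exec 'MOV D, 12'. After: A=0 B=-2 C=0 D=12 ZF=1 PC=4
Step 5: PC=4 exec 'JMP 2'. After: A=0 B=-2 C=0 D=12 ZF=1 PC=2
Step 6: PC=2 exec 'ADD C, C'. After: A=0 B=-2 C=0 D=12 ZF=1 PC=3
Step 7: PC=3 exec 'MOV D, 12'. After: A=0 B=-2 C=0 D=12 ZF=1 PC=4
State after step 7 equals state after step 4: the program is in a cycle of length 3 and will never halt.

Answer: no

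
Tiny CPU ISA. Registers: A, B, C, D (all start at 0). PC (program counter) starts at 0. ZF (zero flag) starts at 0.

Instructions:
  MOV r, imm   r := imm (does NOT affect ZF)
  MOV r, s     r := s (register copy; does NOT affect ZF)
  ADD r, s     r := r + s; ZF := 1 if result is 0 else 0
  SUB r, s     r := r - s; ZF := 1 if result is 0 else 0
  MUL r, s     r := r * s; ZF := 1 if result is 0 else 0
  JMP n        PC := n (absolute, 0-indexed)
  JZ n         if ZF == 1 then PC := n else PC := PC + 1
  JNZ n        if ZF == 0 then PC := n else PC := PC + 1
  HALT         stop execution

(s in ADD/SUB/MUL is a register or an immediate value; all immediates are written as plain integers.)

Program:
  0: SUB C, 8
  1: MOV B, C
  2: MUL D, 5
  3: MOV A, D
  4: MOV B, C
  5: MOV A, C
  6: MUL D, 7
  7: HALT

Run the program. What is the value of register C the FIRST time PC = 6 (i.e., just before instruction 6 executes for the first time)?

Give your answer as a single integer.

Step 1: PC=0 exec 'SUB C, 8'. After: A=0 B=0 C=-8 D=0 ZF=0 PC=1
Step 2: PC=1 exec 'MOV B, C'. After: A=0 B=-8 C=-8 D=0 ZF=0 PC=2
Step 3: PC=2 exec 'MUL D, 5'. After: A=0 B=-8 C=-8 D=0 ZF=1 PC=3
Step 4: PC=3 exec 'MOV A, D'. After: A=0 B=-8 C=-8 D=0 ZF=1 PC=4
Step 5: PC=4 exec 'MOV B, C'. After: A=0 B=-8 C=-8 D=0 ZF=1 PC=5
Step 6: PC=5 exec 'MOV A, C'. After: A=-8 B=-8 C=-8 D=0 ZF=1 PC=6
First time PC=6: C=-8

-8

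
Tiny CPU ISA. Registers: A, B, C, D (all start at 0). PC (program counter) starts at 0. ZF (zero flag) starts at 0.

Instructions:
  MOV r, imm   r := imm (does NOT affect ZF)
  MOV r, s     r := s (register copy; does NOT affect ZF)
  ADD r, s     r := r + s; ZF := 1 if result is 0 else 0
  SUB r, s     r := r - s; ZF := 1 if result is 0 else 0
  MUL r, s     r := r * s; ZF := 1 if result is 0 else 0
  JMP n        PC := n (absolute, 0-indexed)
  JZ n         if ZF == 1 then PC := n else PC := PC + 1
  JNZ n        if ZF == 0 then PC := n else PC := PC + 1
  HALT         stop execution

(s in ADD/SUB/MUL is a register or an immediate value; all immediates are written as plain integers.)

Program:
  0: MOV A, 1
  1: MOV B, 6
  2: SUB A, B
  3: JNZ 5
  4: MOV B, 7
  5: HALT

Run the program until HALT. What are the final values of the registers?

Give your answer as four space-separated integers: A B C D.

Step 1: PC=0 exec 'MOV A, 1'. After: A=1 B=0 C=0 D=0 ZF=0 PC=1
Step 2: PC=1 exec 'MOV B, 6'. After: A=1 B=6 C=0 D=0 ZF=0 PC=2
Step 3: PC=2 exec 'SUB A, B'. After: A=-5 B=6 C=0 D=0 ZF=0 PC=3
Step 4: PC=3 exec 'JNZ 5'. After: A=-5 B=6 C=0 D=0 ZF=0 PC=5
Step 5: PC=5 exec 'HALT'. After: A=-5 B=6 C=0 D=0 ZF=0 PC=5 HALTED

Answer: -5 6 0 0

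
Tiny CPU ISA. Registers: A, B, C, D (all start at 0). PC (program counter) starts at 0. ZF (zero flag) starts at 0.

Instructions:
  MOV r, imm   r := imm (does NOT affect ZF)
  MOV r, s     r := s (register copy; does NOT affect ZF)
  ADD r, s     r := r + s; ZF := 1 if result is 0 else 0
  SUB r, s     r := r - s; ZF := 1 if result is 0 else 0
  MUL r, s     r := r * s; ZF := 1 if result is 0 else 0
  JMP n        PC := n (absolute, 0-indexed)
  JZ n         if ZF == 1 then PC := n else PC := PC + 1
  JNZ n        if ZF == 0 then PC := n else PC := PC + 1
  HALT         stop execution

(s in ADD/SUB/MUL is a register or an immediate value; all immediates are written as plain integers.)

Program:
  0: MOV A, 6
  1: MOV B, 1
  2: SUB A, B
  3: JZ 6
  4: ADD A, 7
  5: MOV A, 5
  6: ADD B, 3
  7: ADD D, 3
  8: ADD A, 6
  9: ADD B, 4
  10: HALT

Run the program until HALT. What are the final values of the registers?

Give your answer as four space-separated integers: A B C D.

Answer: 11 8 0 3

Derivation:
Step 1: PC=0 exec 'MOV A, 6'. After: A=6 B=0 C=0 D=0 ZF=0 PC=1
Step 2: PC=1 exec 'MOV B, 1'. After: A=6 B=1 C=0 D=0 ZF=0 PC=2
Step 3: PC=2 exec 'SUB A, B'. After: A=5 B=1 C=0 D=0 ZF=0 PC=3
Step 4: PC=3 exec 'JZ 6'. After: A=5 B=1 C=0 D=0 ZF=0 PC=4
Step 5: PC=4 exec 'ADD A, 7'. After: A=12 B=1 C=0 D=0 ZF=0 PC=5
Step 6: PC=5 exec 'MOV A, 5'. After: A=5 B=1 C=0 D=0 ZF=0 PC=6
Step 7: PC=6 exec 'ADD B, 3'. After: A=5 B=4 C=0 D=0 ZF=0 PC=7
Step 8: PC=7 exec 'ADD D, 3'. After: A=5 B=4 C=0 D=3 ZF=0 PC=8
Step 9: PC=8 exec 'ADD A, 6'. After: A=11 B=4 C=0 D=3 ZF=0 PC=9
Step 10: PC=9 exec 'ADD B, 4'. After: A=11 B=8 C=0 D=3 ZF=0 PC=10
Step 11: PC=10 exec 'HALT'. After: A=11 B=8 C=0 D=3 ZF=0 PC=10 HALTED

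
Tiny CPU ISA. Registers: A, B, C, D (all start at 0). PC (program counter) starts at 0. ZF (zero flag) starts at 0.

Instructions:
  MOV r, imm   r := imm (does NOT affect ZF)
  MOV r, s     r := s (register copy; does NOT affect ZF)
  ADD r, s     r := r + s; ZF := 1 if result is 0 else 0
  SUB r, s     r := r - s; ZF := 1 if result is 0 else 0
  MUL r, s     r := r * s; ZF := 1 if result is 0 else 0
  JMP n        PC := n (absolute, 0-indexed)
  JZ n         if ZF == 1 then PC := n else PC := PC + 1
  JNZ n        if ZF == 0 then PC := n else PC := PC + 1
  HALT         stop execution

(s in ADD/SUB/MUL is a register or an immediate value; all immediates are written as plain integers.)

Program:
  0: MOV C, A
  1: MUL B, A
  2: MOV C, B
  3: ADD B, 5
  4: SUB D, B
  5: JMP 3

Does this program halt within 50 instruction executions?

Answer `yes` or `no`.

Answer: no

Derivation:
Step 1: PC=0 exec 'MOV C, A'. After: A=0 B=0 C=0 D=0 ZF=0 PC=1
Step 2: PC=1 exec 'MUL B, A'. After: A=0 B=0 C=0 D=0 ZF=1 PC=2
Step 3: PC=2 exec 'MOV C, B'. After: A=0 B=0 C=0 D=0 ZF=1 PC=3
Step 4: PC=3 exec 'ADD B, 5'. After: A=0 B=5 C=0 D=0 ZF=0 PC=4
Step 5: PC=4 exec 'SUB D, B'. After: A=0 B=5 C=0 D=-5 ZF=0 PC=5
Step 6: PC=5 exec 'JMP 3'. After: A=0 B=5 C=0 D=-5 ZF=0 PC=3
Step 7: PC=3 exec 'ADD B, 5'. After: A=0 B=10 C=0 D=-5 ZF=0 PC=4
Step 8: PC=4 exec 'SUB D, B'. After: A=0 B=10 C=0 D=-15 ZF=0 PC=5
Step 9: PC=5 exec 'JMP 3'. After: A=0 B=10 C=0 D=-15 ZF=0 PC=3
Step 10: PC=3 exec 'ADD B, 5'. After: A=0 B=15 C=0 D=-15 ZF=0 PC=4
Step 11: PC=4 exec 'SUB D, B'. After: A=0 B=15 C=0 D=-30 ZF=0 PC=5
Step 12: PC=5 exec 'JMP 3'. After: A=0 B=15 C=0 D=-30 ZF=0 PC=3
Step 13: PC=3 exec 'ADD B, 5'. After: A=0 B=20 C=0 D=-30 ZF=0 PC=4
Step 14: PC=4 exec 'SUB D, B'. After: A=0 B=20 C=0 D=-50 ZF=0 PC=5
Step 15: PC=5 exec 'JMP 3'. After: A=0 B=20 C=0 D=-50 ZF=0 PC=3
After 50 steps: not halted. PC revisits the same instructions with no path to HALT; will never halt.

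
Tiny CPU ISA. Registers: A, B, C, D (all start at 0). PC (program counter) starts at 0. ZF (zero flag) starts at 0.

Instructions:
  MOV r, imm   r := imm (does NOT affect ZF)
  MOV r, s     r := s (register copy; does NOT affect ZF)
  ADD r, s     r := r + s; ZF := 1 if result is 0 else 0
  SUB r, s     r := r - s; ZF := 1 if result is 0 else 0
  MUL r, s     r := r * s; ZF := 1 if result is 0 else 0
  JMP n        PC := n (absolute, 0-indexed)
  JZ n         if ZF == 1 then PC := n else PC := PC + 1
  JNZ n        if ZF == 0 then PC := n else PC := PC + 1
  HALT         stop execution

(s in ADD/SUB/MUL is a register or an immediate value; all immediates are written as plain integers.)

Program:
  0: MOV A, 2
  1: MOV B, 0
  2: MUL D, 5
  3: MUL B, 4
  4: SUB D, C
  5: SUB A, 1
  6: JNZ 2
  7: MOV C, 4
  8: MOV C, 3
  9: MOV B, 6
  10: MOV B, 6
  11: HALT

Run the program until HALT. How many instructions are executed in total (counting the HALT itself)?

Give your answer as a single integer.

Step 1: PC=0 exec 'MOV A, 2'. After: A=2 B=0 C=0 D=0 ZF=0 PC=1
Step 2: PC=1 exec 'MOV B, 0'. After: A=2 B=0 C=0 D=0 ZF=0 PC=2
Step 3: PC=2 exec 'MUL D, 5'. After: A=2 B=0 C=0 D=0 ZF=1 PC=3
Step 4: PC=3 exec 'MUL B, 4'. After: A=2 B=0 C=0 D=0 ZF=1 PC=4
Step 5: PC=4 exec 'SUB D, C'. After: A=2 B=0 C=0 D=0 ZF=1 PC=5
Step 6: PC=5 exec 'SUB A, 1'. After: A=1 B=0 C=0 D=0 ZF=0 PC=6
Step 7: PC=6 exec 'JNZ 2'. After: A=1 B=0 C=0 D=0 ZF=0 PC=2
Step 8: PC=2 exec 'MUL D, 5'. After: A=1 B=0 C=0 D=0 ZF=1 PC=3
Step 9: PC=3 exec 'MUL B, 4'. After: A=1 B=0 C=0 D=0 ZF=1 PC=4
Step 10: PC=4 exec 'SUB D, C'. After: A=1 B=0 C=0 D=0 ZF=1 PC=5
Step 11: PC=5 exec 'SUB A, 1'. After: A=0 B=0 C=0 D=0 ZF=1 PC=6
Step 12: PC=6 exec 'JNZ 2'. After: A=0 B=0 C=0 D=0 ZF=1 PC=7
Step 13: PC=7 exec 'MOV C, 4'. After: A=0 B=0 C=4 D=0 ZF=1 PC=8
Step 14: PC=8 exec 'MOV C, 3'. After: A=0 B=0 C=3 D=0 ZF=1 PC=9
Step 15: PC=9 exec 'MOV B, 6'. After: A=0 B=6 C=3 D=0 ZF=1 PC=10
Step 16: PC=10 exec 'MOV B, 6'. After: A=0 B=6 C=3 D=0 ZF=1 PC=11
Step 17: PC=11 exec 'HALT'. After: A=0 B=6 C=3 D=0 ZF=1 PC=11 HALTED
Total instructions executed: 17

Answer: 17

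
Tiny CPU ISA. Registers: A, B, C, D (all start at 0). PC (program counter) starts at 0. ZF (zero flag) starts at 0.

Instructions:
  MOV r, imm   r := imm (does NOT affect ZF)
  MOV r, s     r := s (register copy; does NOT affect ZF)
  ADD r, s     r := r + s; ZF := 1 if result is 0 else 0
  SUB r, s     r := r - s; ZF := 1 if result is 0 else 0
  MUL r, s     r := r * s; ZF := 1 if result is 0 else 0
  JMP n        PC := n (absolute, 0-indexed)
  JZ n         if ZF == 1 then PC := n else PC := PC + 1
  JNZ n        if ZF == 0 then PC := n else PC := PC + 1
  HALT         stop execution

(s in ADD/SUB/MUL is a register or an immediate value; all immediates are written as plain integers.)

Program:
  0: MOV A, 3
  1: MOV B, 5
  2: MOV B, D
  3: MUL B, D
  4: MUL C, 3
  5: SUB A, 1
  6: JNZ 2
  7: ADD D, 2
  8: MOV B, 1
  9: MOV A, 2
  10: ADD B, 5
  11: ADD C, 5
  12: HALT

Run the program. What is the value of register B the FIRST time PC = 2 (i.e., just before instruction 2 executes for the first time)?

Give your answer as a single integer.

Step 1: PC=0 exec 'MOV A, 3'. After: A=3 B=0 C=0 D=0 ZF=0 PC=1
Step 2: PC=1 exec 'MOV B, 5'. After: A=3 B=5 C=0 D=0 ZF=0 PC=2
First time PC=2: B=5

5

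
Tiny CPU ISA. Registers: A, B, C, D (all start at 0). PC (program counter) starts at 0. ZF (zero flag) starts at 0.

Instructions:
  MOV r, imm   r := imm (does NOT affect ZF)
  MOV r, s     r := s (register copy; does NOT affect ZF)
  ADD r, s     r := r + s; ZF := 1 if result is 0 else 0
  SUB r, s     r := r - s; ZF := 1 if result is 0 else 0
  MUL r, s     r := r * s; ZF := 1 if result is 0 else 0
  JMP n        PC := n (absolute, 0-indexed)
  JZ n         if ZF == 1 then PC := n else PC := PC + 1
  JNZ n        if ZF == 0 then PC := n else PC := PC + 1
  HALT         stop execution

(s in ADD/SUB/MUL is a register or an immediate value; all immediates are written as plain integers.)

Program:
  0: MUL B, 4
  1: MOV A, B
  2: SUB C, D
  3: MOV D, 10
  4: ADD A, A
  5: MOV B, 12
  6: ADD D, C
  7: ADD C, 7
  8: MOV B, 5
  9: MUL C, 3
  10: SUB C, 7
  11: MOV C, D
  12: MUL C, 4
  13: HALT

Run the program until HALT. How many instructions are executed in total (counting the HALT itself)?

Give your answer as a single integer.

Answer: 14

Derivation:
Step 1: PC=0 exec 'MUL B, 4'. After: A=0 B=0 C=0 D=0 ZF=1 PC=1
Step 2: PC=1 exec 'MOV A, B'. After: A=0 B=0 C=0 D=0 ZF=1 PC=2
Step 3: PC=2 exec 'SUB C, D'. After: A=0 B=0 C=0 D=0 ZF=1 PC=3
Step 4: PC=3 exec 'MOV D, 10'. After: A=0 B=0 C=0 D=10 ZF=1 PC=4
Step 5: PC=4 exec 'ADD A, A'. After: A=0 B=0 C=0 D=10 ZF=1 PC=5
Step 6: PC=5 exec 'MOV B, 12'. After: A=0 B=12 C=0 D=10 ZF=1 PC=6
Step 7: PC=6 exec 'ADD D, C'. After: A=0 B=12 C=0 D=10 ZF=0 PC=7
Step 8: PC=7 exec 'ADD C, 7'. After: A=0 B=12 C=7 D=10 ZF=0 PC=8
Step 9: PC=8 exec 'MOV B, 5'. After: A=0 B=5 C=7 D=10 ZF=0 PC=9
Step 10: PC=9 exec 'MUL C, 3'. After: A=0 B=5 C=21 D=10 ZF=0 PC=10
Step 11: PC=10 exec 'SUB C, 7'. After: A=0 B=5 C=14 D=10 ZF=0 PC=11
Step 12: PC=11 exec 'MOV C, D'. After: A=0 B=5 C=10 D=10 ZF=0 PC=12
Step 13: PC=12 exec 'MUL C, 4'. After: A=0 B=5 C=40 D=10 ZF=0 PC=13
Step 14: PC=13 exec 'HALT'. After: A=0 B=5 C=40 D=10 ZF=0 PC=13 HALTED
Total instructions executed: 14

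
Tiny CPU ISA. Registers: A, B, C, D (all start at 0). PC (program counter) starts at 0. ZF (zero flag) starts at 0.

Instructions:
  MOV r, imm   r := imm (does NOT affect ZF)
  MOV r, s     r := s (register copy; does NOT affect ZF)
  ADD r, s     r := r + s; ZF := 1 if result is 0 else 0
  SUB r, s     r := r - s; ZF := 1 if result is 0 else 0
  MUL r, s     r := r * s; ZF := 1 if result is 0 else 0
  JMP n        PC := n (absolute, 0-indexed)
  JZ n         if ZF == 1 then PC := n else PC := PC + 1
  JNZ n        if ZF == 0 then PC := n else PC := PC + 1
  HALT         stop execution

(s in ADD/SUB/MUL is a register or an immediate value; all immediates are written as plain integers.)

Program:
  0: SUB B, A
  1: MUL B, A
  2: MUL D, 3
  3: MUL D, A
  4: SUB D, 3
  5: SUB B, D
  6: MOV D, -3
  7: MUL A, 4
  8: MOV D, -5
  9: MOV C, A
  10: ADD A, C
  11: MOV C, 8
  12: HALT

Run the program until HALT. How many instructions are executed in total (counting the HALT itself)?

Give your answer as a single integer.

Step 1: PC=0 exec 'SUB B, A'. After: A=0 B=0 C=0 D=0 ZF=1 PC=1
Step 2: PC=1 exec 'MUL B, A'. After: A=0 B=0 C=0 D=0 ZF=1 PC=2
Step 3: PC=2 exec 'MUL D, 3'. After: A=0 B=0 C=0 D=0 ZF=1 PC=3
Step 4: PC=3 exec 'MUL D, A'. After: A=0 B=0 C=0 D=0 ZF=1 PC=4
Step 5: PC=4 exec 'SUB D, 3'. After: A=0 B=0 C=0 D=-3 ZF=0 PC=5
Step 6: PC=5 exec 'SUB B, D'. After: A=0 B=3 C=0 D=-3 ZF=0 PC=6
Step 7: PC=6 exec 'MOV D, -3'. After: A=0 B=3 C=0 D=-3 ZF=0 PC=7
Step 8: PC=7 exec 'MUL A, 4'. After: A=0 B=3 C=0 D=-3 ZF=1 PC=8
Step 9: PC=8 exec 'MOV D, -5'. After: A=0 B=3 C=0 D=-5 ZF=1 PC=9
Step 10: PC=9 exec 'MOV C, A'. After: A=0 B=3 C=0 D=-5 ZF=1 PC=10
Step 11: PC=10 exec 'ADD A, C'. After: A=0 B=3 C=0 D=-5 ZF=1 PC=11
Step 12: PC=11 exec 'MOV C, 8'. After: A=0 B=3 C=8 D=-5 ZF=1 PC=12
Step 13: PC=12 exec 'HALT'. After: A=0 B=3 C=8 D=-5 ZF=1 PC=12 HALTED
Total instructions executed: 13

Answer: 13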